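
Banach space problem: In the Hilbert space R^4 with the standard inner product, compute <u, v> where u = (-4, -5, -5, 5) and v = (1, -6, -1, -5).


Computing the standard inner product <u, v> = sum u_i * v_i
= -4*1 + -5*-6 + -5*-1 + 5*-5
= -4 + 30 + 5 + -25
= 6

6


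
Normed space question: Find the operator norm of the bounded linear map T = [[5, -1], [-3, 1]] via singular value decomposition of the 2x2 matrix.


A^T A = [[34, -8], [-8, 2]]
trace(A^T A) = 36, det(A^T A) = 4
discriminant = 36^2 - 4*4 = 1280
Largest eigenvalue of A^T A = (trace + sqrt(disc))/2 = 35.8885
||T|| = sqrt(35.8885) = 5.9907

5.9907


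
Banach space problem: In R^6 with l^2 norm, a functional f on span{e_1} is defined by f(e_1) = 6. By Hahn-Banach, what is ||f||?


The norm of f is given by ||f|| = sup_{||x||=1} |f(x)|.
On span{e_1}, ||e_1|| = 1, so ||f|| = |f(e_1)| / ||e_1||
= |6| / 1 = 6.0000

6.0000


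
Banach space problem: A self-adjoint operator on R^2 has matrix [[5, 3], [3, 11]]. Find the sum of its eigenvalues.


For a self-adjoint (symmetric) matrix, the eigenvalues are real.
The sum of eigenvalues equals the trace of the matrix.
trace = 5 + 11 = 16

16


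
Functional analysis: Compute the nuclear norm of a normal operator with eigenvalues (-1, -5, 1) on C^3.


For a normal operator, singular values equal |eigenvalues|.
Trace norm = sum |lambda_i| = 1 + 5 + 1
= 7

7


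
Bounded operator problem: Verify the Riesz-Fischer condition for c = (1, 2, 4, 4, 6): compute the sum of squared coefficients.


sum |c_n|^2 = 1^2 + 2^2 + 4^2 + 4^2 + 6^2
= 1 + 4 + 16 + 16 + 36
= 73

73


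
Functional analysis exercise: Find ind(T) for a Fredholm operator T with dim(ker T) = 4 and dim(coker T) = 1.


The Fredholm index is defined as ind(T) = dim(ker T) - dim(coker T)
= 4 - 1
= 3

3


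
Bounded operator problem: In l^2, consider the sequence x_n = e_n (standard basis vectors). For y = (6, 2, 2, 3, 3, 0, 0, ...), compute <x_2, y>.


x_2 = e_2 is the standard basis vector with 1 in position 2.
<x_2, y> = y_2 = 2
As n -> infinity, <x_n, y> -> 0, confirming weak convergence of (x_n) to 0.

2


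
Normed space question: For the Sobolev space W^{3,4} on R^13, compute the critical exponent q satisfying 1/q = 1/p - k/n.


Using the Sobolev embedding formula: 1/q = 1/p - k/n
1/q = 1/4 - 3/13 = 1/52
q = 1/(1/52) = 52

52.0000


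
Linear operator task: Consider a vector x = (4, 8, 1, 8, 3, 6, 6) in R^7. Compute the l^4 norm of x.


The l^4 norm = (sum |x_i|^4)^(1/4)
Sum of 4th powers = 256 + 4096 + 1 + 4096 + 81 + 1296 + 1296 = 11122
||x||_4 = (11122)^(1/4) = 10.2694

10.2694


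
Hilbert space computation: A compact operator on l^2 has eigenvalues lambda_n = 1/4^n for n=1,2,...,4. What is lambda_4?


The eigenvalue formula gives lambda_4 = 1/4^4
= 1/256
= 0.0039

0.0039


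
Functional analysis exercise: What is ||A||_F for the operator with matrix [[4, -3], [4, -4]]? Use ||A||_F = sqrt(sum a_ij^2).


||A||_F^2 = sum a_ij^2
= 4^2 + (-3)^2 + 4^2 + (-4)^2
= 16 + 9 + 16 + 16 = 57
||A||_F = sqrt(57) = 7.5498

7.5498


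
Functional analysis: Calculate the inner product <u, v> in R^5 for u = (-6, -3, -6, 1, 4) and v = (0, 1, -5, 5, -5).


Computing the standard inner product <u, v> = sum u_i * v_i
= -6*0 + -3*1 + -6*-5 + 1*5 + 4*-5
= 0 + -3 + 30 + 5 + -20
= 12

12


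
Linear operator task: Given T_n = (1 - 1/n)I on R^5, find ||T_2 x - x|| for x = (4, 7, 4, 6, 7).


T_2 x - x = (1 - 1/2)x - x = -x/2
||x|| = sqrt(166) = 12.8841
||T_2 x - x|| = ||x||/2 = 12.8841/2 = 6.4420

6.4420


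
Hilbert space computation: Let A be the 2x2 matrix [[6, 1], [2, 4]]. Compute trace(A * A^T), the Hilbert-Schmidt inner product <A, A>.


trace(A * A^T) = sum of squares of all entries
= 6^2 + 1^2 + 2^2 + 4^2
= 36 + 1 + 4 + 16
= 57

57


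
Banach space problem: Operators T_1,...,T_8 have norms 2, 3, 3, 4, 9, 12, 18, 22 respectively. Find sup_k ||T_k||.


By the Uniform Boundedness Principle, the supremum of norms is finite.
sup_k ||T_k|| = max(2, 3, 3, 4, 9, 12, 18, 22) = 22

22


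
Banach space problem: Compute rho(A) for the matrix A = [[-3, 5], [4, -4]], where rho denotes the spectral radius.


For a 2x2 matrix, eigenvalues satisfy lambda^2 - (trace)*lambda + det = 0
trace = -3 + -4 = -7
det = -3*-4 - 5*4 = -8
discriminant = (-7)^2 - 4*(-8) = 81
spectral radius = max |eigenvalue| = 8.0000

8.0000


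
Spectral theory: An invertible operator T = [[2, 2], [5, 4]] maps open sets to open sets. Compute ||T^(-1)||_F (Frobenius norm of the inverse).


det(T) = 2*4 - 2*5 = -2
T^(-1) = (1/-2) * [[4, -2], [-5, 2]] = [[-2.0000, 1.0000], [2.5000, -1.0000]]
||T^(-1)||_F^2 = (-2.0000)^2 + 1.0000^2 + 2.5000^2 + (-1.0000)^2 = 12.2500
||T^(-1)||_F = sqrt(12.2500) = 3.5000

3.5000


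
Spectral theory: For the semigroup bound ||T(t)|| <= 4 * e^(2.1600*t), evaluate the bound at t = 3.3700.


||T(3.3700)|| <= 4 * exp(2.1600 * 3.3700)
= 4 * exp(7.2792)
= 4 * 1449.8277
= 5799.3108

5799.3108


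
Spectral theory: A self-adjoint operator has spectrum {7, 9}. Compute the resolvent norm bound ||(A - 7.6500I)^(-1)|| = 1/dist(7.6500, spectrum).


dist(7.6500, {7, 9}) = min(|7.6500 - 7|, |7.6500 - 9|)
= min(0.6500, 1.3500) = 0.6500
Resolvent bound = 1/0.6500 = 1.5385

1.5385


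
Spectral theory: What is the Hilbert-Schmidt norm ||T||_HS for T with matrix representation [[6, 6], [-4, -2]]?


The Hilbert-Schmidt norm is sqrt(sum of squares of all entries).
Sum of squares = 6^2 + 6^2 + (-4)^2 + (-2)^2
= 36 + 36 + 16 + 4 = 92
||T||_HS = sqrt(92) = 9.5917

9.5917


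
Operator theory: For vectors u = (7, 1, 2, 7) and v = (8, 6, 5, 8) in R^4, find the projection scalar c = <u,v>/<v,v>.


Computing <u,v> = 7*8 + 1*6 + 2*5 + 7*8 = 128
Computing <v,v> = 8^2 + 6^2 + 5^2 + 8^2 = 189
Projection coefficient = 128/189 = 0.6772

0.6772


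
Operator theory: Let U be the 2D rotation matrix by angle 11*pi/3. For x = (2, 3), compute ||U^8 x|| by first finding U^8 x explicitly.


U is a rotation by theta = 11*pi/3
U^8 = rotation by 8*theta = 88*pi/3 = 4*pi/3 (mod 2*pi)
cos(4*pi/3) = -0.5000, sin(4*pi/3) = -0.8660
U^8 x = (-0.5000 * 2 - -0.8660 * 3, -0.8660 * 2 + -0.5000 * 3)
= (1.5981, -3.2321)
||U^8 x|| = sqrt(1.5981^2 + (-3.2321)^2) = sqrt(13.0000) = 3.6056

3.6056


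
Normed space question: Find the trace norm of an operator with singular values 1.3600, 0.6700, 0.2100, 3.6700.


The nuclear norm is the sum of all singular values.
||T||_1 = 1.3600 + 0.6700 + 0.2100 + 3.6700
= 5.9100

5.9100


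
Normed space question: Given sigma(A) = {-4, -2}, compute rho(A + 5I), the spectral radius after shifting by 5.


Spectrum of A + 5I = {1, 3}
Spectral radius = max |lambda| over the shifted spectrum
= max(1, 3) = 3

3


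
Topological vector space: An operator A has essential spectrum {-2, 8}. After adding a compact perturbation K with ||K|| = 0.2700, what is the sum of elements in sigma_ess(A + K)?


By Weyl's theorem, the essential spectrum is invariant under compact perturbations.
sigma_ess(A + K) = sigma_ess(A) = {-2, 8}
Sum = -2 + 8 = 6

6


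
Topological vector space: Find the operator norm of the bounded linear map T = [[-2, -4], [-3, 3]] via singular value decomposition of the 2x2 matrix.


A^T A = [[13, -1], [-1, 25]]
trace(A^T A) = 38, det(A^T A) = 324
discriminant = 38^2 - 4*324 = 148
Largest eigenvalue of A^T A = (trace + sqrt(disc))/2 = 25.0828
||T|| = sqrt(25.0828) = 5.0083

5.0083


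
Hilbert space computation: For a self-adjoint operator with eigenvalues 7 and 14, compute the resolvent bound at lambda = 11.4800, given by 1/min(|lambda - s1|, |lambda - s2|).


dist(11.4800, {7, 14}) = min(|11.4800 - 7|, |11.4800 - 14|)
= min(4.4800, 2.5200) = 2.5200
Resolvent bound = 1/2.5200 = 0.3968

0.3968


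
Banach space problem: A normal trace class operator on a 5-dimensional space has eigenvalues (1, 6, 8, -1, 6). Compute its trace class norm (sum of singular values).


For a normal operator, singular values equal |eigenvalues|.
Trace norm = sum |lambda_i| = 1 + 6 + 8 + 1 + 6
= 22

22


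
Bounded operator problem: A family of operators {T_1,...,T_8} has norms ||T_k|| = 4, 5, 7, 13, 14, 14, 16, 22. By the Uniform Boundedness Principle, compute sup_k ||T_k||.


By the Uniform Boundedness Principle, the supremum of norms is finite.
sup_k ||T_k|| = max(4, 5, 7, 13, 14, 14, 16, 22) = 22

22


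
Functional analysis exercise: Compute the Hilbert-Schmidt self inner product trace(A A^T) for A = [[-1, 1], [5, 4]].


trace(A * A^T) = sum of squares of all entries
= (-1)^2 + 1^2 + 5^2 + 4^2
= 1 + 1 + 25 + 16
= 43

43


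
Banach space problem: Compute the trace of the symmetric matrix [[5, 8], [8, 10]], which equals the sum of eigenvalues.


For a self-adjoint (symmetric) matrix, the eigenvalues are real.
The sum of eigenvalues equals the trace of the matrix.
trace = 5 + 10 = 15

15


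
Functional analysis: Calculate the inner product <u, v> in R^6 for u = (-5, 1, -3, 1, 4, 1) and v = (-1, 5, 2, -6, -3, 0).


Computing the standard inner product <u, v> = sum u_i * v_i
= -5*-1 + 1*5 + -3*2 + 1*-6 + 4*-3 + 1*0
= 5 + 5 + -6 + -6 + -12 + 0
= -14

-14


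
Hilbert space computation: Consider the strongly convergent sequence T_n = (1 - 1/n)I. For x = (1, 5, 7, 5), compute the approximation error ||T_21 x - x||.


T_21 x - x = (1 - 1/21)x - x = -x/21
||x|| = sqrt(100) = 10.0000
||T_21 x - x|| = ||x||/21 = 10.0000/21 = 0.4762

0.4762


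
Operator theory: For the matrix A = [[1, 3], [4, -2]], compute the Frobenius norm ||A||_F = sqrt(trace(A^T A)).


||A||_F^2 = sum a_ij^2
= 1^2 + 3^2 + 4^2 + (-2)^2
= 1 + 9 + 16 + 4 = 30
||A||_F = sqrt(30) = 5.4772

5.4772


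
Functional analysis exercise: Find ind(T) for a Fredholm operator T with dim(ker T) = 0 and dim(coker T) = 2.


The Fredholm index is defined as ind(T) = dim(ker T) - dim(coker T)
= 0 - 2
= -2

-2


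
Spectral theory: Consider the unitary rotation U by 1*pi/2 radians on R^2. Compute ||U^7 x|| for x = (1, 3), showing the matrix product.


U is a rotation by theta = 1*pi/2
U^7 = rotation by 7*theta = 7*pi/2 = 3*pi/2 (mod 2*pi)
cos(3*pi/2) = 0.0000, sin(3*pi/2) = -1.0000
U^7 x = (0.0000 * 1 - -1.0000 * 3, -1.0000 * 1 + 0.0000 * 3)
= (3.0000, -1.0000)
||U^7 x|| = sqrt(3.0000^2 + (-1.0000)^2) = sqrt(10.0000) = 3.1623

3.1623


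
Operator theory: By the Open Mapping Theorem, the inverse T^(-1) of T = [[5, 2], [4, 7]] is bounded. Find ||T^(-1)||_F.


det(T) = 5*7 - 2*4 = 27
T^(-1) = (1/27) * [[7, -2], [-4, 5]] = [[0.2593, -0.0741], [-0.1481, 0.1852]]
||T^(-1)||_F^2 = 0.2593^2 + (-0.0741)^2 + (-0.1481)^2 + 0.1852^2 = 0.1289
||T^(-1)||_F = sqrt(0.1289) = 0.3591

0.3591


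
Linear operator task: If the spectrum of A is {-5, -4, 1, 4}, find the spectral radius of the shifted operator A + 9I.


Spectrum of A + 9I = {4, 5, 10, 13}
Spectral radius = max |lambda| over the shifted spectrum
= max(4, 5, 10, 13) = 13

13


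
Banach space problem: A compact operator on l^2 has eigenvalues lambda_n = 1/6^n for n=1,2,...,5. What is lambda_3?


The eigenvalue formula gives lambda_3 = 1/6^3
= 1/216
= 0.0046

0.0046


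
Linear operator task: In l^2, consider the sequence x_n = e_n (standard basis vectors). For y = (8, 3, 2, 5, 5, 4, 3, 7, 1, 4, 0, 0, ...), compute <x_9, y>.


x_9 = e_9 is the standard basis vector with 1 in position 9.
<x_9, y> = y_9 = 1
As n -> infinity, <x_n, y> -> 0, confirming weak convergence of (x_n) to 0.

1


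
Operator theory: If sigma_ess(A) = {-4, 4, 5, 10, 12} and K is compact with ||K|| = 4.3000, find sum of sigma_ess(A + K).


By Weyl's theorem, the essential spectrum is invariant under compact perturbations.
sigma_ess(A + K) = sigma_ess(A) = {-4, 4, 5, 10, 12}
Sum = -4 + 4 + 5 + 10 + 12 = 27

27


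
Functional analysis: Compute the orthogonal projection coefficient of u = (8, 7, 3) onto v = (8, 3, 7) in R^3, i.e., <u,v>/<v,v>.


Computing <u,v> = 8*8 + 7*3 + 3*7 = 106
Computing <v,v> = 8^2 + 3^2 + 7^2 = 122
Projection coefficient = 106/122 = 0.8689

0.8689


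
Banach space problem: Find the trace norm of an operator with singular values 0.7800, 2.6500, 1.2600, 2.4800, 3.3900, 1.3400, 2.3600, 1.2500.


The nuclear norm is the sum of all singular values.
||T||_1 = 0.7800 + 2.6500 + 1.2600 + 2.4800 + 3.3900 + 1.3400 + 2.3600 + 1.2500
= 15.5100

15.5100


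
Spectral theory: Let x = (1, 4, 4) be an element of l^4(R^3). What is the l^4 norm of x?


The l^4 norm = (sum |x_i|^4)^(1/4)
Sum of 4th powers = 1 + 256 + 256 = 513
||x||_4 = (513)^(1/4) = 4.7591

4.7591


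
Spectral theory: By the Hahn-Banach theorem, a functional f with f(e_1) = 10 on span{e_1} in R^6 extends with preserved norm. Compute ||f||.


The norm of f is given by ||f|| = sup_{||x||=1} |f(x)|.
On span{e_1}, ||e_1|| = 1, so ||f|| = |f(e_1)| / ||e_1||
= |10| / 1 = 10.0000

10.0000


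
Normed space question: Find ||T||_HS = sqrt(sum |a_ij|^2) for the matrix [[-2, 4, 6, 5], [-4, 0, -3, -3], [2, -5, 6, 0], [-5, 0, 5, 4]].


The Hilbert-Schmidt norm is sqrt(sum of squares of all entries).
Sum of squares = (-2)^2 + 4^2 + 6^2 + 5^2 + (-4)^2 + 0^2 + (-3)^2 + (-3)^2 + 2^2 + (-5)^2 + 6^2 + 0^2 + (-5)^2 + 0^2 + 5^2 + 4^2
= 4 + 16 + 36 + 25 + 16 + 0 + 9 + 9 + 4 + 25 + 36 + 0 + 25 + 0 + 25 + 16 = 246
||T||_HS = sqrt(246) = 15.6844

15.6844


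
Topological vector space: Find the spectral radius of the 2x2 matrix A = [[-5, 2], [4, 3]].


For a 2x2 matrix, eigenvalues satisfy lambda^2 - (trace)*lambda + det = 0
trace = -5 + 3 = -2
det = -5*3 - 2*4 = -23
discriminant = (-2)^2 - 4*(-23) = 96
spectral radius = max |eigenvalue| = 5.8990

5.8990


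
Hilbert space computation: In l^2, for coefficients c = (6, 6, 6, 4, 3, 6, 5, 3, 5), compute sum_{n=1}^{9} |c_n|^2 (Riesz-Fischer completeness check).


sum |c_n|^2 = 6^2 + 6^2 + 6^2 + 4^2 + 3^2 + 6^2 + 5^2 + 3^2 + 5^2
= 36 + 36 + 36 + 16 + 9 + 36 + 25 + 9 + 25
= 228

228


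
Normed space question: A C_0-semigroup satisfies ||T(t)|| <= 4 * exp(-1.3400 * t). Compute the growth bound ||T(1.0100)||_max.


||T(1.0100)|| <= 4 * exp(-1.3400 * 1.0100)
= 4 * exp(-1.3534)
= 4 * 0.2584
= 1.0334

1.0334


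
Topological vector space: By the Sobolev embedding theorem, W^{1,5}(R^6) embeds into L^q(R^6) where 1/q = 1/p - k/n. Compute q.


Using the Sobolev embedding formula: 1/q = 1/p - k/n
1/q = 1/5 - 1/6 = 1/30
q = 1/(1/30) = 30

30.0000


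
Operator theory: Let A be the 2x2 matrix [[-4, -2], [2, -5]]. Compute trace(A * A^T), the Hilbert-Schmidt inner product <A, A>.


trace(A * A^T) = sum of squares of all entries
= (-4)^2 + (-2)^2 + 2^2 + (-5)^2
= 16 + 4 + 4 + 25
= 49

49


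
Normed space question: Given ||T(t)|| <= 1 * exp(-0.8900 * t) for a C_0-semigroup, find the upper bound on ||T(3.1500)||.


||T(3.1500)|| <= 1 * exp(-0.8900 * 3.1500)
= 1 * exp(-2.8035)
= 1 * 0.0606
= 0.0606

0.0606


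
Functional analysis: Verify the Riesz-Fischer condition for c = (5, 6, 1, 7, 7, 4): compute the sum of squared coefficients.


sum |c_n|^2 = 5^2 + 6^2 + 1^2 + 7^2 + 7^2 + 4^2
= 25 + 36 + 1 + 49 + 49 + 16
= 176

176


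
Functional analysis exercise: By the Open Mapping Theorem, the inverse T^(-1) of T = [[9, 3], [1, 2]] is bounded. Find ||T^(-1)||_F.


det(T) = 9*2 - 3*1 = 15
T^(-1) = (1/15) * [[2, -3], [-1, 9]] = [[0.1333, -0.2000], [-0.0667, 0.6000]]
||T^(-1)||_F^2 = 0.1333^2 + (-0.2000)^2 + (-0.0667)^2 + 0.6000^2 = 0.4222
||T^(-1)||_F = sqrt(0.4222) = 0.6498

0.6498


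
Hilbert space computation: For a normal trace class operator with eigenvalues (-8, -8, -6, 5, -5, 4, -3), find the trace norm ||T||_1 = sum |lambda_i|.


For a normal operator, singular values equal |eigenvalues|.
Trace norm = sum |lambda_i| = 8 + 8 + 6 + 5 + 5 + 4 + 3
= 39

39


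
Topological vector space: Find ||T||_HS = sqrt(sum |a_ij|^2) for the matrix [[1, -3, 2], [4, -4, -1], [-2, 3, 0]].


The Hilbert-Schmidt norm is sqrt(sum of squares of all entries).
Sum of squares = 1^2 + (-3)^2 + 2^2 + 4^2 + (-4)^2 + (-1)^2 + (-2)^2 + 3^2 + 0^2
= 1 + 9 + 4 + 16 + 16 + 1 + 4 + 9 + 0 = 60
||T||_HS = sqrt(60) = 7.7460

7.7460


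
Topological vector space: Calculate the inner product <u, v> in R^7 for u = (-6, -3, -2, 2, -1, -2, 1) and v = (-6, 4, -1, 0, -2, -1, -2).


Computing the standard inner product <u, v> = sum u_i * v_i
= -6*-6 + -3*4 + -2*-1 + 2*0 + -1*-2 + -2*-1 + 1*-2
= 36 + -12 + 2 + 0 + 2 + 2 + -2
= 28

28


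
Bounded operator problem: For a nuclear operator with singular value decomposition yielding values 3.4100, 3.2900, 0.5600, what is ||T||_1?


The nuclear norm is the sum of all singular values.
||T||_1 = 3.4100 + 3.2900 + 0.5600
= 7.2600

7.2600


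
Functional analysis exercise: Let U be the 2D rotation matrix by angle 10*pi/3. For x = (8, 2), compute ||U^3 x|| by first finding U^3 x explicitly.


U is a rotation by theta = 10*pi/3
U^3 = rotation by 3*theta = 30*pi/3 = 0*pi/3 (mod 2*pi)
cos(0*pi/3) = 1.0000, sin(0*pi/3) = 0.0000
U^3 x = (1.0000 * 8 - 0.0000 * 2, 0.0000 * 8 + 1.0000 * 2)
= (8.0000, 2.0000)
||U^3 x|| = sqrt(8.0000^2 + 2.0000^2) = sqrt(68.0000) = 8.2462

8.2462


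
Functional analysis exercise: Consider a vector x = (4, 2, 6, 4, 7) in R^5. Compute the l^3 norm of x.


The l^3 norm = (sum |x_i|^3)^(1/3)
Sum of 3th powers = 64 + 8 + 216 + 64 + 343 = 695
||x||_3 = (695)^(1/3) = 8.8578

8.8578


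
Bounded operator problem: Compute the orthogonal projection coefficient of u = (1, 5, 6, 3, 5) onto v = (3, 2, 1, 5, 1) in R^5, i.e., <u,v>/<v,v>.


Computing <u,v> = 1*3 + 5*2 + 6*1 + 3*5 + 5*1 = 39
Computing <v,v> = 3^2 + 2^2 + 1^2 + 5^2 + 1^2 = 40
Projection coefficient = 39/40 = 0.9750

0.9750


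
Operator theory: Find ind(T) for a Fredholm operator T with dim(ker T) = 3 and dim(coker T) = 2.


The Fredholm index is defined as ind(T) = dim(ker T) - dim(coker T)
= 3 - 2
= 1

1


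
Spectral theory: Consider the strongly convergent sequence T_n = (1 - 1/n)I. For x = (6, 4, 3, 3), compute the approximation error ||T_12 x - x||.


T_12 x - x = (1 - 1/12)x - x = -x/12
||x|| = sqrt(70) = 8.3666
||T_12 x - x|| = ||x||/12 = 8.3666/12 = 0.6972

0.6972


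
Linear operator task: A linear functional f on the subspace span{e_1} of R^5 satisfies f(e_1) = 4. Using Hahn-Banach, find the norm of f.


The norm of f is given by ||f|| = sup_{||x||=1} |f(x)|.
On span{e_1}, ||e_1|| = 1, so ||f|| = |f(e_1)| / ||e_1||
= |4| / 1 = 4.0000

4.0000


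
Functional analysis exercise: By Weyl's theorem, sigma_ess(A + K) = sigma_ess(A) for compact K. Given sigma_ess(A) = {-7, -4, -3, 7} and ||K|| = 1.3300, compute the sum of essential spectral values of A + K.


By Weyl's theorem, the essential spectrum is invariant under compact perturbations.
sigma_ess(A + K) = sigma_ess(A) = {-7, -4, -3, 7}
Sum = -7 + -4 + -3 + 7 = -7

-7


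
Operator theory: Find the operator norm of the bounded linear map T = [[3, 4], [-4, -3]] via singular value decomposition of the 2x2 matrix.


A^T A = [[25, 24], [24, 25]]
trace(A^T A) = 50, det(A^T A) = 49
discriminant = 50^2 - 4*49 = 2304
Largest eigenvalue of A^T A = (trace + sqrt(disc))/2 = 49.0000
||T|| = sqrt(49.0000) = 7.0000

7.0000


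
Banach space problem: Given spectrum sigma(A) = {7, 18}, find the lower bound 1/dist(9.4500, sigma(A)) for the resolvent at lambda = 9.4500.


dist(9.4500, {7, 18}) = min(|9.4500 - 7|, |9.4500 - 18|)
= min(2.4500, 8.5500) = 2.4500
Resolvent bound = 1/2.4500 = 0.4082

0.4082


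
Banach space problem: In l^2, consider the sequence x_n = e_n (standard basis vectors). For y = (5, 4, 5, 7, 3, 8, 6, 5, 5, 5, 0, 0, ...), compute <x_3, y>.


x_3 = e_3 is the standard basis vector with 1 in position 3.
<x_3, y> = y_3 = 5
As n -> infinity, <x_n, y> -> 0, confirming weak convergence of (x_n) to 0.

5


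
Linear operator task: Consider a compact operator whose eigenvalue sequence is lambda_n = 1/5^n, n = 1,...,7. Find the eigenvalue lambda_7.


The eigenvalue formula gives lambda_7 = 1/5^7
= 1/78125
= 1.2800e-05

1.2800e-05


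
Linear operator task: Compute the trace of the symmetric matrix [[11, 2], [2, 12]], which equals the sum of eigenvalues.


For a self-adjoint (symmetric) matrix, the eigenvalues are real.
The sum of eigenvalues equals the trace of the matrix.
trace = 11 + 12 = 23

23


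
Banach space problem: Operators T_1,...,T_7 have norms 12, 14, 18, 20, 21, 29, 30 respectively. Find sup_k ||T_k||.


By the Uniform Boundedness Principle, the supremum of norms is finite.
sup_k ||T_k|| = max(12, 14, 18, 20, 21, 29, 30) = 30

30


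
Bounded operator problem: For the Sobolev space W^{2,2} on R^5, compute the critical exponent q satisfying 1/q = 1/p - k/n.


Using the Sobolev embedding formula: 1/q = 1/p - k/n
1/q = 1/2 - 2/5 = 1/10
q = 1/(1/10) = 10

10.0000


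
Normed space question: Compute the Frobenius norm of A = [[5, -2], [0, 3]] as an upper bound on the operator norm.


||A||_F^2 = sum a_ij^2
= 5^2 + (-2)^2 + 0^2 + 3^2
= 25 + 4 + 0 + 9 = 38
||A||_F = sqrt(38) = 6.1644

6.1644


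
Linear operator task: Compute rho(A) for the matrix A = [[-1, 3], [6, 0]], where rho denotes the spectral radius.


For a 2x2 matrix, eigenvalues satisfy lambda^2 - (trace)*lambda + det = 0
trace = -1 + 0 = -1
det = -1*0 - 3*6 = -18
discriminant = (-1)^2 - 4*(-18) = 73
spectral radius = max |eigenvalue| = 4.7720

4.7720


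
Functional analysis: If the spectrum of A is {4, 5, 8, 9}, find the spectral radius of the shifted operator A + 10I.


Spectrum of A + 10I = {14, 15, 18, 19}
Spectral radius = max |lambda| over the shifted spectrum
= max(14, 15, 18, 19) = 19

19


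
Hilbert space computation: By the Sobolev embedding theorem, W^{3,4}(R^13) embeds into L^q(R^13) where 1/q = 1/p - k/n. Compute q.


Using the Sobolev embedding formula: 1/q = 1/p - k/n
1/q = 1/4 - 3/13 = 1/52
q = 1/(1/52) = 52

52.0000


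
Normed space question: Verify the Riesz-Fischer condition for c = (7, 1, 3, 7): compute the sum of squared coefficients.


sum |c_n|^2 = 7^2 + 1^2 + 3^2 + 7^2
= 49 + 1 + 9 + 49
= 108

108


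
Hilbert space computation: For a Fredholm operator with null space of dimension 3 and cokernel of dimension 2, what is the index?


The Fredholm index is defined as ind(T) = dim(ker T) - dim(coker T)
= 3 - 2
= 1

1


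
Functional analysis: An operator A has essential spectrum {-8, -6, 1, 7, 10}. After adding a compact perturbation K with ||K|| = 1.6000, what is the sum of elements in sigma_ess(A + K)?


By Weyl's theorem, the essential spectrum is invariant under compact perturbations.
sigma_ess(A + K) = sigma_ess(A) = {-8, -6, 1, 7, 10}
Sum = -8 + -6 + 1 + 7 + 10 = 4

4


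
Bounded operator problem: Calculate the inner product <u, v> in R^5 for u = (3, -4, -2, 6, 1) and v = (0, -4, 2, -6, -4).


Computing the standard inner product <u, v> = sum u_i * v_i
= 3*0 + -4*-4 + -2*2 + 6*-6 + 1*-4
= 0 + 16 + -4 + -36 + -4
= -28

-28


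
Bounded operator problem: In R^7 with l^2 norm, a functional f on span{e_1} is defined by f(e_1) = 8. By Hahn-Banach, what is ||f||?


The norm of f is given by ||f|| = sup_{||x||=1} |f(x)|.
On span{e_1}, ||e_1|| = 1, so ||f|| = |f(e_1)| / ||e_1||
= |8| / 1 = 8.0000

8.0000


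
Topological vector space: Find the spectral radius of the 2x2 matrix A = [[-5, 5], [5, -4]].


For a 2x2 matrix, eigenvalues satisfy lambda^2 - (trace)*lambda + det = 0
trace = -5 + -4 = -9
det = -5*-4 - 5*5 = -5
discriminant = (-9)^2 - 4*(-5) = 101
spectral radius = max |eigenvalue| = 9.5249

9.5249


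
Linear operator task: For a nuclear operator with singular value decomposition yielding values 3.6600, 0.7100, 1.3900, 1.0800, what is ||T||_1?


The nuclear norm is the sum of all singular values.
||T||_1 = 3.6600 + 0.7100 + 1.3900 + 1.0800
= 6.8400

6.8400


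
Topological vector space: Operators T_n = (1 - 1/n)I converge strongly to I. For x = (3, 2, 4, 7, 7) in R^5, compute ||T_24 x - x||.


T_24 x - x = (1 - 1/24)x - x = -x/24
||x|| = sqrt(127) = 11.2694
||T_24 x - x|| = ||x||/24 = 11.2694/24 = 0.4696

0.4696


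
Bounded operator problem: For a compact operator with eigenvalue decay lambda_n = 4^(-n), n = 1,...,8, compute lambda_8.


The eigenvalue formula gives lambda_8 = 1/4^8
= 1/65536
= 1.5259e-05

1.5259e-05


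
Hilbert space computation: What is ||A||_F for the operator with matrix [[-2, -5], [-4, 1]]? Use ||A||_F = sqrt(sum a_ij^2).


||A||_F^2 = sum a_ij^2
= (-2)^2 + (-5)^2 + (-4)^2 + 1^2
= 4 + 25 + 16 + 1 = 46
||A||_F = sqrt(46) = 6.7823

6.7823


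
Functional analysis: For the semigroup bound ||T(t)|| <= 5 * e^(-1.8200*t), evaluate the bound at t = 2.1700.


||T(2.1700)|| <= 5 * exp(-1.8200 * 2.1700)
= 5 * exp(-3.9494)
= 5 * 0.0193
= 0.0963

0.0963


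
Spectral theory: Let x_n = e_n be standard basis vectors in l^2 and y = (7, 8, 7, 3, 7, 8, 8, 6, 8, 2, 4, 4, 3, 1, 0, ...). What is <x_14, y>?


x_14 = e_14 is the standard basis vector with 1 in position 14.
<x_14, y> = y_14 = 1
As n -> infinity, <x_n, y> -> 0, confirming weak convergence of (x_n) to 0.

1


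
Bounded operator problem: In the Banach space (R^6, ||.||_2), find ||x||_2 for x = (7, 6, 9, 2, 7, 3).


The l^2 norm = (sum |x_i|^2)^(1/2)
Sum of 2th powers = 49 + 36 + 81 + 4 + 49 + 9 = 228
||x||_2 = (228)^(1/2) = 15.0997

15.0997


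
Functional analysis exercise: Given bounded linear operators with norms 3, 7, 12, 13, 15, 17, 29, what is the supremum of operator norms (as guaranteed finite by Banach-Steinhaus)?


By the Uniform Boundedness Principle, the supremum of norms is finite.
sup_k ||T_k|| = max(3, 7, 12, 13, 15, 17, 29) = 29

29


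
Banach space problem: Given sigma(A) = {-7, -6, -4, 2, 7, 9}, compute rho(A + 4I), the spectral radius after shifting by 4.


Spectrum of A + 4I = {-3, -2, 0, 6, 11, 13}
Spectral radius = max |lambda| over the shifted spectrum
= max(3, 2, 0, 6, 11, 13) = 13

13


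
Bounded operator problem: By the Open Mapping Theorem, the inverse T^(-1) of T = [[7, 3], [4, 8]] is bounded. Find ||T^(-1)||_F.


det(T) = 7*8 - 3*4 = 44
T^(-1) = (1/44) * [[8, -3], [-4, 7]] = [[0.1818, -0.0682], [-0.0909, 0.1591]]
||T^(-1)||_F^2 = 0.1818^2 + (-0.0682)^2 + (-0.0909)^2 + 0.1591^2 = 0.0713
||T^(-1)||_F = sqrt(0.0713) = 0.2670

0.2670


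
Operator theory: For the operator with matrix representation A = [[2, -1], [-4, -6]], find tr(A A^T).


trace(A * A^T) = sum of squares of all entries
= 2^2 + (-1)^2 + (-4)^2 + (-6)^2
= 4 + 1 + 16 + 36
= 57

57


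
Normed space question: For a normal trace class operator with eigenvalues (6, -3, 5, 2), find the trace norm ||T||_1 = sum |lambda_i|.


For a normal operator, singular values equal |eigenvalues|.
Trace norm = sum |lambda_i| = 6 + 3 + 5 + 2
= 16

16


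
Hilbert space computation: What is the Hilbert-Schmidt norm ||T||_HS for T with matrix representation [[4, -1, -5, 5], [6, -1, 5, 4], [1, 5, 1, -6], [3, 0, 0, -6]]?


The Hilbert-Schmidt norm is sqrt(sum of squares of all entries).
Sum of squares = 4^2 + (-1)^2 + (-5)^2 + 5^2 + 6^2 + (-1)^2 + 5^2 + 4^2 + 1^2 + 5^2 + 1^2 + (-6)^2 + 3^2 + 0^2 + 0^2 + (-6)^2
= 16 + 1 + 25 + 25 + 36 + 1 + 25 + 16 + 1 + 25 + 1 + 36 + 9 + 0 + 0 + 36 = 253
||T||_HS = sqrt(253) = 15.9060

15.9060


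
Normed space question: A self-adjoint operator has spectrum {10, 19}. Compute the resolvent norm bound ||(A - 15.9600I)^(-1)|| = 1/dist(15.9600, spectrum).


dist(15.9600, {10, 19}) = min(|15.9600 - 10|, |15.9600 - 19|)
= min(5.9600, 3.0400) = 3.0400
Resolvent bound = 1/3.0400 = 0.3289

0.3289


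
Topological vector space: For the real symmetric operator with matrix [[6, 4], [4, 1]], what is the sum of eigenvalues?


For a self-adjoint (symmetric) matrix, the eigenvalues are real.
The sum of eigenvalues equals the trace of the matrix.
trace = 6 + 1 = 7

7


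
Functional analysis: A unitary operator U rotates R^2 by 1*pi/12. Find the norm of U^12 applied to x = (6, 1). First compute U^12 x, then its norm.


U is a rotation by theta = 1*pi/12
U^12 = rotation by 12*theta = 12*pi/12
cos(12*pi/12) = -1.0000, sin(12*pi/12) = 0.0000
U^12 x = (-1.0000 * 6 - 0.0000 * 1, 0.0000 * 6 + -1.0000 * 1)
= (-6.0000, -1.0000)
||U^12 x|| = sqrt((-6.0000)^2 + (-1.0000)^2) = sqrt(37.0000) = 6.0828

6.0828


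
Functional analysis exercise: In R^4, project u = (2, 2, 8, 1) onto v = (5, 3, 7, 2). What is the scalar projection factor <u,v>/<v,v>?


Computing <u,v> = 2*5 + 2*3 + 8*7 + 1*2 = 74
Computing <v,v> = 5^2 + 3^2 + 7^2 + 2^2 = 87
Projection coefficient = 74/87 = 0.8506

0.8506


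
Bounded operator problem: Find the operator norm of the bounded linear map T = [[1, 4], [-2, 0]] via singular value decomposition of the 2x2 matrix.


A^T A = [[5, 4], [4, 16]]
trace(A^T A) = 21, det(A^T A) = 64
discriminant = 21^2 - 4*64 = 185
Largest eigenvalue of A^T A = (trace + sqrt(disc))/2 = 17.3007
||T|| = sqrt(17.3007) = 4.1594

4.1594


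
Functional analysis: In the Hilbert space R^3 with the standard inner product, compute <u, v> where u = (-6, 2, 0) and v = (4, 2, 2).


Computing the standard inner product <u, v> = sum u_i * v_i
= -6*4 + 2*2 + 0*2
= -24 + 4 + 0
= -20

-20


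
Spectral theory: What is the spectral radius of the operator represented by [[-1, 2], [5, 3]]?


For a 2x2 matrix, eigenvalues satisfy lambda^2 - (trace)*lambda + det = 0
trace = -1 + 3 = 2
det = -1*3 - 2*5 = -13
discriminant = 2^2 - 4*(-13) = 56
spectral radius = max |eigenvalue| = 4.7417

4.7417


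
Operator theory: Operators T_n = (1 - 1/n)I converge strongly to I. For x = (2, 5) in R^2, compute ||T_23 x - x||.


T_23 x - x = (1 - 1/23)x - x = -x/23
||x|| = sqrt(29) = 5.3852
||T_23 x - x|| = ||x||/23 = 5.3852/23 = 0.2341

0.2341


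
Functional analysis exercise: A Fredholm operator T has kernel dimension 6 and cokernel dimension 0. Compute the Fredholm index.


The Fredholm index is defined as ind(T) = dim(ker T) - dim(coker T)
= 6 - 0
= 6

6


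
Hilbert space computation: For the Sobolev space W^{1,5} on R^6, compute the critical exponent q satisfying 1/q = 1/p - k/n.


Using the Sobolev embedding formula: 1/q = 1/p - k/n
1/q = 1/5 - 1/6 = 1/30
q = 1/(1/30) = 30

30.0000


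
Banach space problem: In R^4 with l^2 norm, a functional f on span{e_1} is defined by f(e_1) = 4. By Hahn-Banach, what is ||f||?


The norm of f is given by ||f|| = sup_{||x||=1} |f(x)|.
On span{e_1}, ||e_1|| = 1, so ||f|| = |f(e_1)| / ||e_1||
= |4| / 1 = 4.0000

4.0000


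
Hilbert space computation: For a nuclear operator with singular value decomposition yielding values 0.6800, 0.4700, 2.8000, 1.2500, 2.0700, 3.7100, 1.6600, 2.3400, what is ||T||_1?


The nuclear norm is the sum of all singular values.
||T||_1 = 0.6800 + 0.4700 + 2.8000 + 1.2500 + 2.0700 + 3.7100 + 1.6600 + 2.3400
= 14.9800

14.9800


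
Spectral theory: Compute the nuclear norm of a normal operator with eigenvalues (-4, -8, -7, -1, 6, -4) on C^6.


For a normal operator, singular values equal |eigenvalues|.
Trace norm = sum |lambda_i| = 4 + 8 + 7 + 1 + 6 + 4
= 30

30


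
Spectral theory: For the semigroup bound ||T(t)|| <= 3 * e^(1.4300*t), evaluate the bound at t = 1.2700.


||T(1.2700)|| <= 3 * exp(1.4300 * 1.2700)
= 3 * exp(1.8161)
= 3 * 6.1478
= 18.4435

18.4435


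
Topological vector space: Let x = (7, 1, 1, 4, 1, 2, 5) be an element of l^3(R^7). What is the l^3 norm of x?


The l^3 norm = (sum |x_i|^3)^(1/3)
Sum of 3th powers = 343 + 1 + 1 + 64 + 1 + 8 + 125 = 543
||x||_3 = (543)^(1/3) = 8.1583

8.1583


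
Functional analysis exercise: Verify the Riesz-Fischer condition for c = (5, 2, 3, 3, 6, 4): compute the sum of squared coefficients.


sum |c_n|^2 = 5^2 + 2^2 + 3^2 + 3^2 + 6^2 + 4^2
= 25 + 4 + 9 + 9 + 36 + 16
= 99

99


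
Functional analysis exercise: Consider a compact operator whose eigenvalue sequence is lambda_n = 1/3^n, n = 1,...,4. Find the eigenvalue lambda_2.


The eigenvalue formula gives lambda_2 = 1/3^2
= 1/9
= 0.1111

0.1111


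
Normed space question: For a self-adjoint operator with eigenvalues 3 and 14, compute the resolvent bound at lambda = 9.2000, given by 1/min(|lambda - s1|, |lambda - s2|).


dist(9.2000, {3, 14}) = min(|9.2000 - 3|, |9.2000 - 14|)
= min(6.2000, 4.8000) = 4.8000
Resolvent bound = 1/4.8000 = 0.2083

0.2083


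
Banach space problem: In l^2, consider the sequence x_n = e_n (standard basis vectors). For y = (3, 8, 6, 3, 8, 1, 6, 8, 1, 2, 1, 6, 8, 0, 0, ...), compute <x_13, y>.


x_13 = e_13 is the standard basis vector with 1 in position 13.
<x_13, y> = y_13 = 8
As n -> infinity, <x_n, y> -> 0, confirming weak convergence of (x_n) to 0.

8


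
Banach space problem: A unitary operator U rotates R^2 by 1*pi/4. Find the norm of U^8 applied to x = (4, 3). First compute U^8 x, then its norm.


U is a rotation by theta = 1*pi/4
U^8 = rotation by 8*theta = 8*pi/4 = 0*pi/4 (mod 2*pi)
cos(0*pi/4) = 1.0000, sin(0*pi/4) = 0.0000
U^8 x = (1.0000 * 4 - 0.0000 * 3, 0.0000 * 4 + 1.0000 * 3)
= (4.0000, 3.0000)
||U^8 x|| = sqrt(4.0000^2 + 3.0000^2) = sqrt(25.0000) = 5.0000

5.0000


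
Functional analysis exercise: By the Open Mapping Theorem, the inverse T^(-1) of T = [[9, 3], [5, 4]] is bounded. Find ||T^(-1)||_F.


det(T) = 9*4 - 3*5 = 21
T^(-1) = (1/21) * [[4, -3], [-5, 9]] = [[0.1905, -0.1429], [-0.2381, 0.4286]]
||T^(-1)||_F^2 = 0.1905^2 + (-0.1429)^2 + (-0.2381)^2 + 0.4286^2 = 0.2971
||T^(-1)||_F = sqrt(0.2971) = 0.5450

0.5450


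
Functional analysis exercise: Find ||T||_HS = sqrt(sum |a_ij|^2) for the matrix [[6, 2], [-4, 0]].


The Hilbert-Schmidt norm is sqrt(sum of squares of all entries).
Sum of squares = 6^2 + 2^2 + (-4)^2 + 0^2
= 36 + 4 + 16 + 0 = 56
||T||_HS = sqrt(56) = 7.4833

7.4833


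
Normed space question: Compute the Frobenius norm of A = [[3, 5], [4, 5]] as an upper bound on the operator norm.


||A||_F^2 = sum a_ij^2
= 3^2 + 5^2 + 4^2 + 5^2
= 9 + 25 + 16 + 25 = 75
||A||_F = sqrt(75) = 8.6603

8.6603


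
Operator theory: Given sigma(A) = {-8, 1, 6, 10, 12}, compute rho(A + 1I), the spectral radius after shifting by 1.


Spectrum of A + 1I = {-7, 2, 7, 11, 13}
Spectral radius = max |lambda| over the shifted spectrum
= max(7, 2, 7, 11, 13) = 13

13


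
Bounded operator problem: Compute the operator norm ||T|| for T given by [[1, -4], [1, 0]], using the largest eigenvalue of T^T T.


A^T A = [[2, -4], [-4, 16]]
trace(A^T A) = 18, det(A^T A) = 16
discriminant = 18^2 - 4*16 = 260
Largest eigenvalue of A^T A = (trace + sqrt(disc))/2 = 17.0623
||T|| = sqrt(17.0623) = 4.1306

4.1306


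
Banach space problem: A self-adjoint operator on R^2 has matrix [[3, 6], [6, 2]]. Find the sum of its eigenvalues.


For a self-adjoint (symmetric) matrix, the eigenvalues are real.
The sum of eigenvalues equals the trace of the matrix.
trace = 3 + 2 = 5

5


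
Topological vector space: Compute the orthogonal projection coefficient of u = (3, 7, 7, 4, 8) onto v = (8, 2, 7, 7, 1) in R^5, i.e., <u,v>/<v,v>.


Computing <u,v> = 3*8 + 7*2 + 7*7 + 4*7 + 8*1 = 123
Computing <v,v> = 8^2 + 2^2 + 7^2 + 7^2 + 1^2 = 167
Projection coefficient = 123/167 = 0.7365

0.7365


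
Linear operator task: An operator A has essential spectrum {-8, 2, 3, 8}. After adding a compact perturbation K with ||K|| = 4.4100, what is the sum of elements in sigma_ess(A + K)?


By Weyl's theorem, the essential spectrum is invariant under compact perturbations.
sigma_ess(A + K) = sigma_ess(A) = {-8, 2, 3, 8}
Sum = -8 + 2 + 3 + 8 = 5

5


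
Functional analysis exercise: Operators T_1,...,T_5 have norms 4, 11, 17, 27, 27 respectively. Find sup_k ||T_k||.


By the Uniform Boundedness Principle, the supremum of norms is finite.
sup_k ||T_k|| = max(4, 11, 17, 27, 27) = 27

27


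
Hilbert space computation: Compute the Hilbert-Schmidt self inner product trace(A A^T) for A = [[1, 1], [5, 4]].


trace(A * A^T) = sum of squares of all entries
= 1^2 + 1^2 + 5^2 + 4^2
= 1 + 1 + 25 + 16
= 43

43


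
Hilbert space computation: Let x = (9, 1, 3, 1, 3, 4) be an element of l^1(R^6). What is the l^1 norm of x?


The l^1 norm equals the sum of absolute values of all components.
||x||_1 = 9 + 1 + 3 + 1 + 3 + 4
= 21

21.0000


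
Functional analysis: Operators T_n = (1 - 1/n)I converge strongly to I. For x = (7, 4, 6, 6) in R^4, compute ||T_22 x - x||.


T_22 x - x = (1 - 1/22)x - x = -x/22
||x|| = sqrt(137) = 11.7047
||T_22 x - x|| = ||x||/22 = 11.7047/22 = 0.5320

0.5320


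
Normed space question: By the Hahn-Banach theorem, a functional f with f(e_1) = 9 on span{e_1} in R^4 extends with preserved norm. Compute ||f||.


The norm of f is given by ||f|| = sup_{||x||=1} |f(x)|.
On span{e_1}, ||e_1|| = 1, so ||f|| = |f(e_1)| / ||e_1||
= |9| / 1 = 9.0000

9.0000


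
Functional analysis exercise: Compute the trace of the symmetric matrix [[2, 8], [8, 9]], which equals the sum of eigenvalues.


For a self-adjoint (symmetric) matrix, the eigenvalues are real.
The sum of eigenvalues equals the trace of the matrix.
trace = 2 + 9 = 11

11


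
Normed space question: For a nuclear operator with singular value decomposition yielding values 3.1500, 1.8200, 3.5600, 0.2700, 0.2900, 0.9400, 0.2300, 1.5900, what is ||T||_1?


The nuclear norm is the sum of all singular values.
||T||_1 = 3.1500 + 1.8200 + 3.5600 + 0.2700 + 0.2900 + 0.9400 + 0.2300 + 1.5900
= 11.8500

11.8500


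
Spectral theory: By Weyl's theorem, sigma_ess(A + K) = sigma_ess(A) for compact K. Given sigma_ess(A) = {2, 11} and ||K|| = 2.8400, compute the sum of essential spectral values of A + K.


By Weyl's theorem, the essential spectrum is invariant under compact perturbations.
sigma_ess(A + K) = sigma_ess(A) = {2, 11}
Sum = 2 + 11 = 13

13


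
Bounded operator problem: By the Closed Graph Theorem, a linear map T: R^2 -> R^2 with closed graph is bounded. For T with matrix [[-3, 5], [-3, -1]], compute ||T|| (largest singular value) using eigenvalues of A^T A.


A^T A = [[18, -12], [-12, 26]]
trace(A^T A) = 44, det(A^T A) = 324
discriminant = 44^2 - 4*324 = 640
Largest eigenvalue of A^T A = (trace + sqrt(disc))/2 = 34.6491
||T|| = sqrt(34.6491) = 5.8863

5.8863


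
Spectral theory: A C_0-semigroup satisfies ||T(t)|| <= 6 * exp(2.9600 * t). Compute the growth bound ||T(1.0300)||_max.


||T(1.0300)|| <= 6 * exp(2.9600 * 1.0300)
= 6 * exp(3.0488)
= 6 * 21.0900
= 126.5401

126.5401


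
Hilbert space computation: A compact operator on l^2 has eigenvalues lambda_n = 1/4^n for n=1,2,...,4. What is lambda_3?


The eigenvalue formula gives lambda_3 = 1/4^3
= 1/64
= 0.0156

0.0156


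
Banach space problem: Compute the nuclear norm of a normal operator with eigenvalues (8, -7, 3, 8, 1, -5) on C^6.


For a normal operator, singular values equal |eigenvalues|.
Trace norm = sum |lambda_i| = 8 + 7 + 3 + 8 + 1 + 5
= 32

32


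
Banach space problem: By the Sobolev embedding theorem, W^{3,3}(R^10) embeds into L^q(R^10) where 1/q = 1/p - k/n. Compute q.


Using the Sobolev embedding formula: 1/q = 1/p - k/n
1/q = 1/3 - 3/10 = 1/30
q = 1/(1/30) = 30

30.0000


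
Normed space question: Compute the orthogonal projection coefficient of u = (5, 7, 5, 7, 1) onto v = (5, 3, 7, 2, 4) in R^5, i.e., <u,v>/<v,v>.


Computing <u,v> = 5*5 + 7*3 + 5*7 + 7*2 + 1*4 = 99
Computing <v,v> = 5^2 + 3^2 + 7^2 + 2^2 + 4^2 = 103
Projection coefficient = 99/103 = 0.9612

0.9612


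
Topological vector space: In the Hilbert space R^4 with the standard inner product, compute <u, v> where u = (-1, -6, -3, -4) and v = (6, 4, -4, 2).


Computing the standard inner product <u, v> = sum u_i * v_i
= -1*6 + -6*4 + -3*-4 + -4*2
= -6 + -24 + 12 + -8
= -26

-26


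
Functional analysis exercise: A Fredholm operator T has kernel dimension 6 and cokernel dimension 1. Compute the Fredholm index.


The Fredholm index is defined as ind(T) = dim(ker T) - dim(coker T)
= 6 - 1
= 5

5


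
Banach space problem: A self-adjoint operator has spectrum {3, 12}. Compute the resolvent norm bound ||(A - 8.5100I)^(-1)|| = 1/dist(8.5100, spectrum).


dist(8.5100, {3, 12}) = min(|8.5100 - 3|, |8.5100 - 12|)
= min(5.5100, 3.4900) = 3.4900
Resolvent bound = 1/3.4900 = 0.2865

0.2865
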